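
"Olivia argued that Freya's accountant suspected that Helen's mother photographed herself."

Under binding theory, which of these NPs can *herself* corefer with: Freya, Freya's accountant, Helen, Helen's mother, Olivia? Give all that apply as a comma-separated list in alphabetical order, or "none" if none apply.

*herself* is a reflexive; Principle A requires it to be bound within its binding domain — the clause headed by 'photographed'.
— Freya: possessor inside the subject DP of the clause headed by 'suspected'; does not c-command the reflexive — cannot bind it (Principle A).
— Freya's accountant: subject of the clause headed by 'suspected'; c-commands the reflexive but lies outside its binding domain — cannot bind it (Principle A).
— Helen: possessor inside the subject DP of the clause headed by 'photographed'; does not c-command the reflexive — cannot bind it (Principle A).
— Helen's mother: subject of the clause headed by 'photographed'; c-commands the reflexive within its binding domain — allowed (Principle A).
— Olivia: subject of the matrix clause; c-commands the reflexive but lies outside its binding domain — cannot bind it (Principle A).

Helen's mother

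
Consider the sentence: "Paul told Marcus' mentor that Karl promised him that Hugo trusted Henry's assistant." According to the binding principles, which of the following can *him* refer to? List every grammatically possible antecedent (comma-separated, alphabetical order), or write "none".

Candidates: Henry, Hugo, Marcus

Marcus

*him* is a pronoun; Principle B requires it to be free in its binding domain — the clause headed by 'promised'.
— Henry: possessor inside the object DP of the clause headed by 'trusted'; is c-commanded by the pronoun; coreference would bind this R-expression — blocked (Principle C).
— Hugo: subject of the clause headed by 'trusted'; is c-commanded by the pronoun; coreference would bind this R-expression — blocked (Principle C).
— Marcus: possessor inside the object DP of the matrix clause; does not c-command the pronoun — Principle B does not apply; allowed.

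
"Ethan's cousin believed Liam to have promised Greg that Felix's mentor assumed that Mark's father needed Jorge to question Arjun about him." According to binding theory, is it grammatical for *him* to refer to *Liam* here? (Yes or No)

*Liam* is an R-expression; Principle C requires it to be free (not bound by any c-commanding expression).
— him: second object of the clause headed by 'question'; the pronoun does not c-command the R-expression — coreference allowed.

Yes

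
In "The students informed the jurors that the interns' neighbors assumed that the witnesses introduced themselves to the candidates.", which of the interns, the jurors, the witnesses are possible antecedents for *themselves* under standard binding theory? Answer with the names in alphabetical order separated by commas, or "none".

the witnesses

*themselves* is a reflexive; Principle A requires it to be bound within its binding domain — the clause headed by 'introduced'.
— the interns: possessor inside the subject DP of the clause headed by 'assumed'; does not c-command the reflexive — cannot bind it (Principle A).
— the jurors: object of the matrix clause; c-commands the reflexive but lies outside its binding domain — cannot bind it (Principle A).
— the witnesses: subject of the clause headed by 'introduced'; c-commands the reflexive within its binding domain — allowed (Principle A).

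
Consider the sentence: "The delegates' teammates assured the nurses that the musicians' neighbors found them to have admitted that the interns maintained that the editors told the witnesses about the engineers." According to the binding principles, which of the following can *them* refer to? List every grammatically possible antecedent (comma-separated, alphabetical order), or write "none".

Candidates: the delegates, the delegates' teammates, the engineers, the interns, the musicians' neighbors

the delegates, the delegates' teammates

*them* is a pronoun; Principle B requires it to be free in its binding domain — the clause headed by 'found'.
— the delegates: possessor inside the subject DP of the matrix clause; does not c-command the pronoun — Principle B does not apply; allowed.
— the delegates' teammates: subject of the matrix clause; c-commands the pronoun but lies outside its binding domain — allowed.
— the engineers: second object of the clause headed by 'told'; is c-commanded by the pronoun; coreference would bind this R-expression — blocked (Principle C).
— the interns: subject of the clause headed by 'maintained'; is c-commanded by the pronoun; coreference would bind this R-expression — blocked (Principle C).
— the musicians' neighbors: subject of the clause headed by 'found'; c-commands the pronoun within its binding domain — blocked (Principle B).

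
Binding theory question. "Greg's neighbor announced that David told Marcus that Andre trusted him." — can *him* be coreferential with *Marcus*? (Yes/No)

Yes

*him* is a pronoun; Principle B requires it to be free in its binding domain — the clause headed by 'trusted'.
— Marcus: object of the clause headed by 'told'; c-commands the pronoun but lies outside its binding domain — allowed.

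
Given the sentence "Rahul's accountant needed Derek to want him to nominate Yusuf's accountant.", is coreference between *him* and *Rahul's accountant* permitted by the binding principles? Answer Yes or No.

Yes

*him* is a pronoun; Principle B requires it to be free in its binding domain — the clause headed by 'want'.
— Rahul's accountant: subject of the matrix clause; c-commands the pronoun but lies outside its binding domain — allowed.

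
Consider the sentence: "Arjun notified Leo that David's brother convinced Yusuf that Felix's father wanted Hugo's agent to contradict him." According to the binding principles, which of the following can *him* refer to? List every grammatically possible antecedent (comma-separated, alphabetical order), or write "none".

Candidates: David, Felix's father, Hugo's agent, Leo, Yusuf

David, Felix's father, Leo, Yusuf

*him* is a pronoun; Principle B requires it to be free in its binding domain — the clause headed by 'contradict'.
— David: possessor inside the subject DP of the clause headed by 'convinced'; does not c-command the pronoun — Principle B does not apply; allowed.
— Felix's father: subject of the clause headed by 'wanted'; c-commands the pronoun but lies outside its binding domain — allowed.
— Hugo's agent: subject of the clause headed by 'contradict'; c-commands the pronoun within its binding domain — blocked (Principle B).
— Leo: object of the matrix clause; c-commands the pronoun but lies outside its binding domain — allowed.
— Yusuf: object of the clause headed by 'convinced'; c-commands the pronoun but lies outside its binding domain — allowed.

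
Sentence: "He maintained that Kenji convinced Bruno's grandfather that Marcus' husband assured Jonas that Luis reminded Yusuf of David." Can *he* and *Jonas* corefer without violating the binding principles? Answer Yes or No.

No

*Jonas* is an R-expression; Principle C requires it to be free (not bound by any c-commanding expression).
— he: subject of the matrix clause; the pronoun c-commands the R-expression — coreference blocked (Principle C).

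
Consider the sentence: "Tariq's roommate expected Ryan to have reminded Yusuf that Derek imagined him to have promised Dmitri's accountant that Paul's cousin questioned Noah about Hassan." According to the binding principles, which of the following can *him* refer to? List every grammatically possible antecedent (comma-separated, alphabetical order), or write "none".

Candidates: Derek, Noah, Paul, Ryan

*him* is a pronoun; Principle B requires it to be free in its binding domain — the clause headed by 'imagined'.
— Derek: subject of the clause headed by 'imagined'; c-commands the pronoun within its binding domain — blocked (Principle B).
— Noah: object of the clause headed by 'questioned'; is c-commanded by the pronoun; coreference would bind this R-expression — blocked (Principle C).
— Paul: possessor inside the subject DP of the clause headed by 'questioned'; is c-commanded by the pronoun; coreference would bind this R-expression — blocked (Principle C).
— Ryan: subject of the clause headed by 'reminded'; c-commands the pronoun but lies outside its binding domain — allowed.

Ryan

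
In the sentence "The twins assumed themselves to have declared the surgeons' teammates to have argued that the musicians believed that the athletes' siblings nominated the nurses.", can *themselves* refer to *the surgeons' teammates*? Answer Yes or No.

No

*themselves* is a reflexive; Principle A requires it to be bound within its binding domain — the matrix clause.
— the surgeons' teammates: subject of the clause headed by 'argued'; does not c-command the reflexive — cannot bind it (Principle A).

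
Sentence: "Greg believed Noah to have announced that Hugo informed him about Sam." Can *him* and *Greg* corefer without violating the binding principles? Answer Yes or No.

*Greg* is an R-expression; Principle C requires it to be free (not bound by any c-commanding expression).
— him: object of the clause headed by 'informed'; the pronoun does not c-command the R-expression — coreference allowed.

Yes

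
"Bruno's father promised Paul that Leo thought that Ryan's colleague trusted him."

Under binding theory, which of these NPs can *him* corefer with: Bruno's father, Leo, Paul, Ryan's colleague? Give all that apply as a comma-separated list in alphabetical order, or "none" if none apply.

Bruno's father, Leo, Paul

*him* is a pronoun; Principle B requires it to be free in its binding domain — the clause headed by 'trusted'.
— Bruno's father: subject of the matrix clause; c-commands the pronoun but lies outside its binding domain — allowed.
— Leo: subject of the clause headed by 'thought'; c-commands the pronoun but lies outside its binding domain — allowed.
— Paul: object of the matrix clause; c-commands the pronoun but lies outside its binding domain — allowed.
— Ryan's colleague: subject of the clause headed by 'trusted'; c-commands the pronoun within its binding domain — blocked (Principle B).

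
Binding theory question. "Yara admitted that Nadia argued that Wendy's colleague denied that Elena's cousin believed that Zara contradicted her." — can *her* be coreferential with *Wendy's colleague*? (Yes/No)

Yes

*her* is a pronoun; Principle B requires it to be free in its binding domain — the clause headed by 'contradicted'.
— Wendy's colleague: subject of the clause headed by 'denied'; c-commands the pronoun but lies outside its binding domain — allowed.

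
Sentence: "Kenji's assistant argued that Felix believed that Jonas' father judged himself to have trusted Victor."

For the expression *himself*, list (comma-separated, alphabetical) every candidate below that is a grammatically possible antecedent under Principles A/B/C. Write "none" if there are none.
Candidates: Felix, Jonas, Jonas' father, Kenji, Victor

*himself* is a reflexive; Principle A requires it to be bound within its binding domain — the clause headed by 'judged'.
— Felix: subject of the clause headed by 'believed'; c-commands the reflexive but lies outside its binding domain — cannot bind it (Principle A).
— Jonas: possessor inside the subject DP of the clause headed by 'judged'; does not c-command the reflexive — cannot bind it (Principle A).
— Jonas' father: subject of the clause headed by 'judged'; c-commands the reflexive within its binding domain — allowed (Principle A).
— Kenji: possessor inside the subject DP of the matrix clause; does not c-command the reflexive — cannot bind it (Principle A).
— Victor: object of the clause headed by 'trusted'; does not c-command the reflexive — cannot bind it (Principle A).

Jonas' father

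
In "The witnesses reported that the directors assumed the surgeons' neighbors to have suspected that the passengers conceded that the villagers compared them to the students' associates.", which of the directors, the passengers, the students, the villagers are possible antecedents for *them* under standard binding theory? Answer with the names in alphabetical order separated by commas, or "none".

*them* is a pronoun; Principle B requires it to be free in its binding domain — the clause headed by 'compared'.
— the directors: subject of the clause headed by 'assumed'; c-commands the pronoun but lies outside its binding domain — allowed.
— the passengers: subject of the clause headed by 'conceded'; c-commands the pronoun but lies outside its binding domain — allowed.
— the students: possessor inside the second object DP of the clause headed by 'compared'; is c-commanded by the pronoun; coreference would bind this R-expression — blocked (Principle C).
— the villagers: subject of the clause headed by 'compared'; c-commands the pronoun within its binding domain — blocked (Principle B).

the directors, the passengers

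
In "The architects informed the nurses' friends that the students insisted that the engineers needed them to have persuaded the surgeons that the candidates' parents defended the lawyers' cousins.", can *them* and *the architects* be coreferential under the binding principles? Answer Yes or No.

Yes

*the architects* is an R-expression; Principle C requires it to be free (not bound by any c-commanding expression).
— them: subject of the clause headed by 'persuaded'; the pronoun does not c-command the R-expression — coreference allowed.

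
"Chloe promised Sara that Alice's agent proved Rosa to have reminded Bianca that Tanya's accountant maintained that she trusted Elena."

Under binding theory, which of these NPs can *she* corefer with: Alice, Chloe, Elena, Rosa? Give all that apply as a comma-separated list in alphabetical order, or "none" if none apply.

*she* is a pronoun; Principle B requires it to be free in its binding domain — the clause headed by 'trusted'.
— Alice: possessor inside the subject DP of the clause headed by 'proved'; does not c-command the pronoun — Principle B does not apply; allowed.
— Chloe: subject of the matrix clause; c-commands the pronoun but lies outside its binding domain — allowed.
— Elena: object of the clause headed by 'trusted'; is c-commanded by the pronoun; coreference would bind this R-expression — blocked (Principle C).
— Rosa: subject of the clause headed by 'reminded'; c-commands the pronoun but lies outside its binding domain — allowed.

Alice, Chloe, Rosa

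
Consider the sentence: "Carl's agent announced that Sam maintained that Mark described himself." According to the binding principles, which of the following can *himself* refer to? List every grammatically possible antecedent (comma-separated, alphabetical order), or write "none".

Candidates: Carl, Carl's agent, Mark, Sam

*himself* is a reflexive; Principle A requires it to be bound within its binding domain — the clause headed by 'described'.
— Carl: possessor inside the subject DP of the matrix clause; does not c-command the reflexive — cannot bind it (Principle A).
— Carl's agent: subject of the matrix clause; c-commands the reflexive but lies outside its binding domain — cannot bind it (Principle A).
— Mark: subject of the clause headed by 'described'; c-commands the reflexive within its binding domain — allowed (Principle A).
— Sam: subject of the clause headed by 'maintained'; c-commands the reflexive but lies outside its binding domain — cannot bind it (Principle A).

Mark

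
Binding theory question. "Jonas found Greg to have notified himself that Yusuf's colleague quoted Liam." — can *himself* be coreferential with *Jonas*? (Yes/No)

No

*himself* is a reflexive; Principle A requires it to be bound within its binding domain — the clause headed by 'notified'.
— Jonas: subject of the matrix clause; c-commands the reflexive but lies outside its binding domain — cannot bind it (Principle A).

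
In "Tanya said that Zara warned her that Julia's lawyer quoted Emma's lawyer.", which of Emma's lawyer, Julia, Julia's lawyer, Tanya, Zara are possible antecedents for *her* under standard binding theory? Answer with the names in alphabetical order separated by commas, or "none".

Tanya

*her* is a pronoun; Principle B requires it to be free in its binding domain — the clause headed by 'warned'.
— Emma's lawyer: object of the clause headed by 'quoted'; is c-commanded by the pronoun; coreference would bind this R-expression — blocked (Principle C).
— Julia: possessor inside the subject DP of the clause headed by 'quoted'; is c-commanded by the pronoun; coreference would bind this R-expression — blocked (Principle C).
— Julia's lawyer: subject of the clause headed by 'quoted'; is c-commanded by the pronoun; coreference would bind this R-expression — blocked (Principle C).
— Tanya: subject of the matrix clause; c-commands the pronoun but lies outside its binding domain — allowed.
— Zara: subject of the clause headed by 'warned'; c-commands the pronoun within its binding domain — blocked (Principle B).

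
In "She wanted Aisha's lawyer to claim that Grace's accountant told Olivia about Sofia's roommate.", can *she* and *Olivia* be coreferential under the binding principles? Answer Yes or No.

No

*Olivia* is an R-expression; Principle C requires it to be free (not bound by any c-commanding expression).
— she: subject of the matrix clause; the pronoun c-commands the R-expression — coreference blocked (Principle C).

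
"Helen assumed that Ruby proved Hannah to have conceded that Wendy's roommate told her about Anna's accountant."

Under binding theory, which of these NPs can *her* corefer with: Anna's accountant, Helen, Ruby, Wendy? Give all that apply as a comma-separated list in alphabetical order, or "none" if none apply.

*her* is a pronoun; Principle B requires it to be free in its binding domain — the clause headed by 'told'.
— Anna's accountant: second object of the clause headed by 'told'; is c-commanded by the pronoun; coreference would bind this R-expression — blocked (Principle C).
— Helen: subject of the matrix clause; c-commands the pronoun but lies outside its binding domain — allowed.
— Ruby: subject of the clause headed by 'proved'; c-commands the pronoun but lies outside its binding domain — allowed.
— Wendy: possessor inside the subject DP of the clause headed by 'told'; does not c-command the pronoun — Principle B does not apply; allowed.

Helen, Ruby, Wendy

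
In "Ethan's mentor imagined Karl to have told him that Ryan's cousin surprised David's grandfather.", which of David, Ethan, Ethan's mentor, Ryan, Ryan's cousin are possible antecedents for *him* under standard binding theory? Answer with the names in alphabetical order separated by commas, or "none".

Ethan, Ethan's mentor

*him* is a pronoun; Principle B requires it to be free in its binding domain — the clause headed by 'told'.
— David: possessor inside the object DP of the clause headed by 'surprised'; is c-commanded by the pronoun; coreference would bind this R-expression — blocked (Principle C).
— Ethan: possessor inside the subject DP of the matrix clause; does not c-command the pronoun — Principle B does not apply; allowed.
— Ethan's mentor: subject of the matrix clause; c-commands the pronoun but lies outside its binding domain — allowed.
— Ryan: possessor inside the subject DP of the clause headed by 'surprised'; is c-commanded by the pronoun; coreference would bind this R-expression — blocked (Principle C).
— Ryan's cousin: subject of the clause headed by 'surprised'; is c-commanded by the pronoun; coreference would bind this R-expression — blocked (Principle C).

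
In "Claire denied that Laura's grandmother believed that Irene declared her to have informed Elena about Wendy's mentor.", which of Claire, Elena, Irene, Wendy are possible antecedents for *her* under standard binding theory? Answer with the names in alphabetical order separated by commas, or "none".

Claire

*her* is a pronoun; Principle B requires it to be free in its binding domain — the clause headed by 'declared'.
— Claire: subject of the matrix clause; c-commands the pronoun but lies outside its binding domain — allowed.
— Elena: object of the clause headed by 'informed'; is c-commanded by the pronoun; coreference would bind this R-expression — blocked (Principle C).
— Irene: subject of the clause headed by 'declared'; c-commands the pronoun within its binding domain — blocked (Principle B).
— Wendy: possessor inside the second object DP of the clause headed by 'informed'; is c-commanded by the pronoun; coreference would bind this R-expression — blocked (Principle C).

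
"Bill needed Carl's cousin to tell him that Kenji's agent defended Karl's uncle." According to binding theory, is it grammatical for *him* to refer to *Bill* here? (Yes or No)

*Bill* is an R-expression; Principle C requires it to be free (not bound by any c-commanding expression).
— him: object of the clause headed by 'tell'; the pronoun does not c-command the R-expression — coreference allowed.

Yes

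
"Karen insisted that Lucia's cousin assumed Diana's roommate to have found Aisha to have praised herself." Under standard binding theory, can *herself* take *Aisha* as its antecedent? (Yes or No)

*herself* is a reflexive; Principle A requires it to be bound within its binding domain — the clause headed by 'praised'.
— Aisha: subject of the clause headed by 'praised'; c-commands the reflexive within its binding domain — allowed (Principle A).

Yes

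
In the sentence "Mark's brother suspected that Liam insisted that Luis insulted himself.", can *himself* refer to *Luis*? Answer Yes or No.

Yes

*himself* is a reflexive; Principle A requires it to be bound within its binding domain — the clause headed by 'insulted'.
— Luis: subject of the clause headed by 'insulted'; c-commands the reflexive within its binding domain — allowed (Principle A).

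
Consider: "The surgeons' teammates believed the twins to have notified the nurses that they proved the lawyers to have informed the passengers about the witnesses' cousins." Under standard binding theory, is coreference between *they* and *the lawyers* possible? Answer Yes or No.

*the lawyers* is an R-expression; Principle C requires it to be free (not bound by any c-commanding expression).
— they: subject of the clause headed by 'proved'; the pronoun c-commands the R-expression — coreference blocked (Principle C).

No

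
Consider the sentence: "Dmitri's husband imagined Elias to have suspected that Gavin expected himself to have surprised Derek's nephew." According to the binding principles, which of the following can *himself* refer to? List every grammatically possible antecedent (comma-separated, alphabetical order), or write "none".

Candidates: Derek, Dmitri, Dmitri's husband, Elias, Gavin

*himself* is a reflexive; Principle A requires it to be bound within its binding domain — the clause headed by 'expected'.
— Derek: possessor inside the object DP of the clause headed by 'surprised'; does not c-command the reflexive — cannot bind it (Principle A).
— Dmitri: possessor inside the subject DP of the matrix clause; does not c-command the reflexive — cannot bind it (Principle A).
— Dmitri's husband: subject of the matrix clause; c-commands the reflexive but lies outside its binding domain — cannot bind it (Principle A).
— Elias: subject of the clause headed by 'suspected'; c-commands the reflexive but lies outside its binding domain — cannot bind it (Principle A).
— Gavin: subject of the clause headed by 'expected'; c-commands the reflexive within its binding domain — allowed (Principle A).

Gavin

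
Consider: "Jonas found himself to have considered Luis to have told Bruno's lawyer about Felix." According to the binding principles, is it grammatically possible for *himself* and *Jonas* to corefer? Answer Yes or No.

*himself* is a reflexive; Principle A requires it to be bound within its binding domain — the matrix clause.
— Jonas: subject of the matrix clause; c-commands the reflexive within its binding domain — allowed (Principle A).

Yes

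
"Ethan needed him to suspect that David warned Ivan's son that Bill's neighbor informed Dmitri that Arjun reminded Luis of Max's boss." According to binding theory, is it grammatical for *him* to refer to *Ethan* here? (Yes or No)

No

*Ethan* is an R-expression; Principle C requires it to be free (not bound by any c-commanding expression).
— him: subject of the clause headed by 'suspect'; the R-expression locally c-commands the pronoun — coreference blocked (Principle B on the pronoun).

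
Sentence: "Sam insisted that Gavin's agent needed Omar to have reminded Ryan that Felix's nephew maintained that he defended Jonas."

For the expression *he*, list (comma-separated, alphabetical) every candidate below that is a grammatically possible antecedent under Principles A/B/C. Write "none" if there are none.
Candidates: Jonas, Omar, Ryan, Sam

*he* is a pronoun; Principle B requires it to be free in its binding domain — the clause headed by 'defended'.
— Jonas: object of the clause headed by 'defended'; is c-commanded by the pronoun; coreference would bind this R-expression — blocked (Principle C).
— Omar: subject of the clause headed by 'reminded'; c-commands the pronoun but lies outside its binding domain — allowed.
— Ryan: object of the clause headed by 'reminded'; c-commands the pronoun but lies outside its binding domain — allowed.
— Sam: subject of the matrix clause; c-commands the pronoun but lies outside its binding domain — allowed.

Omar, Ryan, Sam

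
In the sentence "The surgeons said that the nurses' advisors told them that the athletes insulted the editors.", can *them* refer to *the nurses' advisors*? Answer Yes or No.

*them* is a pronoun; Principle B requires it to be free in its binding domain — the clause headed by 'told'.
— the nurses' advisors: subject of the clause headed by 'told'; c-commands the pronoun within its binding domain — blocked (Principle B).

No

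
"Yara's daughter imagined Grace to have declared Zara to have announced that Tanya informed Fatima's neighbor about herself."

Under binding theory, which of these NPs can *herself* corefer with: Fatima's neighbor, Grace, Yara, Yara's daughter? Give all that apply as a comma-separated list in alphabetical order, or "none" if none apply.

*herself* is a reflexive; Principle A requires it to be bound within its binding domain — the clause headed by 'informed'.
— Fatima's neighbor: object of the clause headed by 'informed'; c-commands the reflexive within its binding domain — allowed (Principle A).
— Grace: subject of the clause headed by 'declared'; c-commands the reflexive but lies outside its binding domain — cannot bind it (Principle A).
— Yara: possessor inside the subject DP of the matrix clause; does not c-command the reflexive — cannot bind it (Principle A).
— Yara's daughter: subject of the matrix clause; c-commands the reflexive but lies outside its binding domain — cannot bind it (Principle A).

Fatima's neighbor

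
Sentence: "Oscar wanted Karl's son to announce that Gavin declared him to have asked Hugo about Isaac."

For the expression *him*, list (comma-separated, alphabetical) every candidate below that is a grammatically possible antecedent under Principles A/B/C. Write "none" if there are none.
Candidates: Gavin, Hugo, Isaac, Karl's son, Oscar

Karl's son, Oscar

*him* is a pronoun; Principle B requires it to be free in its binding domain — the clause headed by 'declared'.
— Gavin: subject of the clause headed by 'declared'; c-commands the pronoun within its binding domain — blocked (Principle B).
— Hugo: object of the clause headed by 'asked'; is c-commanded by the pronoun; coreference would bind this R-expression — blocked (Principle C).
— Isaac: second object of the clause headed by 'asked'; is c-commanded by the pronoun; coreference would bind this R-expression — blocked (Principle C).
— Karl's son: subject of the clause headed by 'announce'; c-commands the pronoun but lies outside its binding domain — allowed.
— Oscar: subject of the matrix clause; c-commands the pronoun but lies outside its binding domain — allowed.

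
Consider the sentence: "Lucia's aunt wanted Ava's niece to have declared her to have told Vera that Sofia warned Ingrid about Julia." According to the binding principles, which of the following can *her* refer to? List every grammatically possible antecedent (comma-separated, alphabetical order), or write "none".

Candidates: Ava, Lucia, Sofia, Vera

Ava, Lucia

*her* is a pronoun; Principle B requires it to be free in its binding domain — the clause headed by 'declared'.
— Ava: possessor inside the subject DP of the clause headed by 'declared'; does not c-command the pronoun — Principle B does not apply; allowed.
— Lucia: possessor inside the subject DP of the matrix clause; does not c-command the pronoun — Principle B does not apply; allowed.
— Sofia: subject of the clause headed by 'warned'; is c-commanded by the pronoun; coreference would bind this R-expression — blocked (Principle C).
— Vera: object of the clause headed by 'told'; is c-commanded by the pronoun; coreference would bind this R-expression — blocked (Principle C).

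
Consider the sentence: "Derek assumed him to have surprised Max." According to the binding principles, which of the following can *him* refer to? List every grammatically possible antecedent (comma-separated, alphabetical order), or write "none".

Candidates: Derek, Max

none

*him* is a pronoun; Principle B requires it to be free in its binding domain — the matrix clause.
— Derek: subject of the matrix clause; c-commands the pronoun within its binding domain — blocked (Principle B).
— Max: object of the clause headed by 'surprised'; is c-commanded by the pronoun; coreference would bind this R-expression — blocked (Principle C).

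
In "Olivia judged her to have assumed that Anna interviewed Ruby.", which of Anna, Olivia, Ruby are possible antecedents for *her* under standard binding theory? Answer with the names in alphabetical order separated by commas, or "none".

none

*her* is a pronoun; Principle B requires it to be free in its binding domain — the matrix clause.
— Anna: subject of the clause headed by 'interviewed'; is c-commanded by the pronoun; coreference would bind this R-expression — blocked (Principle C).
— Olivia: subject of the matrix clause; c-commands the pronoun within its binding domain — blocked (Principle B).
— Ruby: object of the clause headed by 'interviewed'; is c-commanded by the pronoun; coreference would bind this R-expression — blocked (Principle C).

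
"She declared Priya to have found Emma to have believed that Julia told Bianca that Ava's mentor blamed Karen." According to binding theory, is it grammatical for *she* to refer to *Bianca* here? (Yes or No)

*Bianca* is an R-expression; Principle C requires it to be free (not bound by any c-commanding expression).
— she: subject of the matrix clause; the pronoun c-commands the R-expression — coreference blocked (Principle C).

No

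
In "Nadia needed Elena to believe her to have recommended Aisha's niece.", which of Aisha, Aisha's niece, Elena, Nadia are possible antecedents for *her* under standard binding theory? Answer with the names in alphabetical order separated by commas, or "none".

Nadia

*her* is a pronoun; Principle B requires it to be free in its binding domain — the clause headed by 'believe'.
— Aisha: possessor inside the object DP of the clause headed by 'recommended'; is c-commanded by the pronoun; coreference would bind this R-expression — blocked (Principle C).
— Aisha's niece: object of the clause headed by 'recommended'; is c-commanded by the pronoun; coreference would bind this R-expression — blocked (Principle C).
— Elena: subject of the clause headed by 'believe'; c-commands the pronoun within its binding domain — blocked (Principle B).
— Nadia: subject of the matrix clause; c-commands the pronoun but lies outside its binding domain — allowed.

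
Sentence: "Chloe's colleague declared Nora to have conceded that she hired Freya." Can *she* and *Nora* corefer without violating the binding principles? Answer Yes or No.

*Nora* is an R-expression; Principle C requires it to be free (not bound by any c-commanding expression).
— she: subject of the clause headed by 'hired'; the pronoun does not c-command the R-expression — coreference allowed.

Yes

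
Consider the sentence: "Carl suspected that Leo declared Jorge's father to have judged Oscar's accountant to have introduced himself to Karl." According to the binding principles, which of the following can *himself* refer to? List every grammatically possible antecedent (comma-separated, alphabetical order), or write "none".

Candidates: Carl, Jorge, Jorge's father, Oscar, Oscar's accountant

*himself* is a reflexive; Principle A requires it to be bound within its binding domain — the clause headed by 'introduced'.
— Carl: subject of the matrix clause; c-commands the reflexive but lies outside its binding domain — cannot bind it (Principle A).
— Jorge: possessor inside the subject DP of the clause headed by 'judged'; does not c-command the reflexive — cannot bind it (Principle A).
— Jorge's father: subject of the clause headed by 'judged'; c-commands the reflexive but lies outside its binding domain — cannot bind it (Principle A).
— Oscar: possessor inside the subject DP of the clause headed by 'introduced'; does not c-command the reflexive — cannot bind it (Principle A).
— Oscar's accountant: subject of the clause headed by 'introduced'; c-commands the reflexive within its binding domain — allowed (Principle A).

Oscar's accountant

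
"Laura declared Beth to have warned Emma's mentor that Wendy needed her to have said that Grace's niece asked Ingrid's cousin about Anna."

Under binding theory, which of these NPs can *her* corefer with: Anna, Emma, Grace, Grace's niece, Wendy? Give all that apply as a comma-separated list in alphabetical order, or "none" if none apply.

*her* is a pronoun; Principle B requires it to be free in its binding domain — the clause headed by 'needed'.
— Anna: second object of the clause headed by 'asked'; is c-commanded by the pronoun; coreference would bind this R-expression — blocked (Principle C).
— Emma: possessor inside the object DP of the clause headed by 'warned'; does not c-command the pronoun — Principle B does not apply; allowed.
— Grace: possessor inside the subject DP of the clause headed by 'asked'; is c-commanded by the pronoun; coreference would bind this R-expression — blocked (Principle C).
— Grace's niece: subject of the clause headed by 'asked'; is c-commanded by the pronoun; coreference would bind this R-expression — blocked (Principle C).
— Wendy: subject of the clause headed by 'needed'; c-commands the pronoun within its binding domain — blocked (Principle B).

Emma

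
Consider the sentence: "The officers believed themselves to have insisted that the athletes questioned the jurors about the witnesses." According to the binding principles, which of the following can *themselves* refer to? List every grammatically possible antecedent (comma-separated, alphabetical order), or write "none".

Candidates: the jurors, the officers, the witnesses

the officers

*themselves* is a reflexive; Principle A requires it to be bound within its binding domain — the matrix clause.
— the jurors: object of the clause headed by 'questioned'; does not c-command the reflexive — cannot bind it (Principle A).
— the officers: subject of the matrix clause; c-commands the reflexive within its binding domain — allowed (Principle A).
— the witnesses: second object of the clause headed by 'questioned'; does not c-command the reflexive — cannot bind it (Principle A).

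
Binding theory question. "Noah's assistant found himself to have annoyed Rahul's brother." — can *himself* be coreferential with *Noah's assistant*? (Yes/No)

Yes

*himself* is a reflexive; Principle A requires it to be bound within its binding domain — the matrix clause.
— Noah's assistant: subject of the matrix clause; c-commands the reflexive within its binding domain — allowed (Principle A).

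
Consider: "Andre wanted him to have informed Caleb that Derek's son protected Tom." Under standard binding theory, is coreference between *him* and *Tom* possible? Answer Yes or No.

No

*Tom* is an R-expression; Principle C requires it to be free (not bound by any c-commanding expression).
— him: subject of the clause headed by 'informed'; the pronoun c-commands the R-expression — coreference blocked (Principle C).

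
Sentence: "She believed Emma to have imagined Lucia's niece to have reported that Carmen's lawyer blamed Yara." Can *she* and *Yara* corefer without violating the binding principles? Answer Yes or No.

No

*Yara* is an R-expression; Principle C requires it to be free (not bound by any c-commanding expression).
— she: subject of the matrix clause; the pronoun c-commands the R-expression — coreference blocked (Principle C).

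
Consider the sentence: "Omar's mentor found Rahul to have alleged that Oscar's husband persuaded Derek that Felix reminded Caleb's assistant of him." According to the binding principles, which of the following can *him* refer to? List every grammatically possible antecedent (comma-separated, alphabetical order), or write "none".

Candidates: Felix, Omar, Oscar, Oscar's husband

Omar, Oscar, Oscar's husband

*him* is a pronoun; Principle B requires it to be free in its binding domain — the clause headed by 'reminded'.
— Felix: subject of the clause headed by 'reminded'; c-commands the pronoun within its binding domain — blocked (Principle B).
— Omar: possessor inside the subject DP of the matrix clause; does not c-command the pronoun — Principle B does not apply; allowed.
— Oscar: possessor inside the subject DP of the clause headed by 'persuaded'; does not c-command the pronoun — Principle B does not apply; allowed.
— Oscar's husband: subject of the clause headed by 'persuaded'; c-commands the pronoun but lies outside its binding domain — allowed.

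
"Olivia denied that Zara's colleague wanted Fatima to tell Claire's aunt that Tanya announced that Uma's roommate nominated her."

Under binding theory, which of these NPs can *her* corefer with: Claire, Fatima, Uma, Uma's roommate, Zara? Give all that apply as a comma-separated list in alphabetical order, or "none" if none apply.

Claire, Fatima, Uma, Zara

*her* is a pronoun; Principle B requires it to be free in its binding domain — the clause headed by 'nominated'.
— Claire: possessor inside the object DP of the clause headed by 'tell'; does not c-command the pronoun — Principle B does not apply; allowed.
— Fatima: subject of the clause headed by 'tell'; c-commands the pronoun but lies outside its binding domain — allowed.
— Uma: possessor inside the subject DP of the clause headed by 'nominated'; does not c-command the pronoun — Principle B does not apply; allowed.
— Uma's roommate: subject of the clause headed by 'nominated'; c-commands the pronoun within its binding domain — blocked (Principle B).
— Zara: possessor inside the subject DP of the clause headed by 'wanted'; does not c-command the pronoun — Principle B does not apply; allowed.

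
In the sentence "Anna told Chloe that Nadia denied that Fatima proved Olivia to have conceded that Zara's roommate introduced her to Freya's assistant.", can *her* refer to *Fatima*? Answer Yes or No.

*her* is a pronoun; Principle B requires it to be free in its binding domain — the clause headed by 'introduced'.
— Fatima: subject of the clause headed by 'proved'; c-commands the pronoun but lies outside its binding domain — allowed.

Yes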